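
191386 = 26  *7361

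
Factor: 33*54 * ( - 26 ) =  - 46332 = -2^2 * 3^4*11^1*13^1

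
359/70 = 359/70 = 5.13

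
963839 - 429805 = 534034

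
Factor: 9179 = 67^1*137^1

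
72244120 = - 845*(  -  85496 ) 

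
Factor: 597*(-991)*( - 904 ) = 534830808 = 2^3 * 3^1*113^1*199^1*991^1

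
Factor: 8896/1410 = 2^5*3^( - 1 )*5^( - 1)*47^( - 1)*139^1 = 4448/705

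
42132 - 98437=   -  56305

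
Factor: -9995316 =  - 2^2 * 3^1*832943^1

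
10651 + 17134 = 27785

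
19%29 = 19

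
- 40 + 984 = 944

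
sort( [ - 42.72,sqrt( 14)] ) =[ -42.72,sqrt( 14)]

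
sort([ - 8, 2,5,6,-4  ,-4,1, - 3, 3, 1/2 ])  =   [ -8, - 4, - 4 ,-3, 1/2, 1,2, 3,5, 6 ]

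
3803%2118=1685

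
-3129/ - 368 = 3129/368 = 8.50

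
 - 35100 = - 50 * 702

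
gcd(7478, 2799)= 1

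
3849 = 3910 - 61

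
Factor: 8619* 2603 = 3^1*13^2 * 17^1*19^1*137^1 = 22435257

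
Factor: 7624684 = 2^2* 23^1*179^1*463^1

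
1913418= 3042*629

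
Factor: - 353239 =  - 37^1*9547^1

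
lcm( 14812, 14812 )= 14812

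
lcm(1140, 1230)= 46740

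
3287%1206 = 875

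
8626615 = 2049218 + 6577397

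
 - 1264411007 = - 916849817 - 347561190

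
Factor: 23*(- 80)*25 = -2^4 * 5^3*23^1 = - 46000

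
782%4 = 2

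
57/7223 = 57/7223 = 0.01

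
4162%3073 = 1089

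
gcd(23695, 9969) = 1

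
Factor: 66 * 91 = 2^1*3^1 * 7^1 * 11^1*13^1 = 6006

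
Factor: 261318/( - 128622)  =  -13^( - 1)*17^( - 1)*449^1 = -449/221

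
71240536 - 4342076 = 66898460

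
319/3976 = 319/3976 = 0.08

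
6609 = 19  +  6590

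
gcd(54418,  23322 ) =7774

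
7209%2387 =48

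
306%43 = 5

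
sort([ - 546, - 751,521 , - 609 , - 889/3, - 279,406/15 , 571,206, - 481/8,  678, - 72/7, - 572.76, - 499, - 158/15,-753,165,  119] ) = [  -  753, - 751,-609, - 572.76, - 546, - 499, - 889/3, - 279, - 481/8,- 158/15, - 72/7, 406/15, 119,165,  206, 521, 571, 678]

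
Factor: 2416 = 2^4*151^1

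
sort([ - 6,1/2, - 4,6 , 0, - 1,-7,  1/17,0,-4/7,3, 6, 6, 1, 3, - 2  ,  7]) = [ - 7,-6, - 4,- 2,  -  1, - 4/7,0,  0,1/17,1/2,1,3,3,6 , 6,6 , 7]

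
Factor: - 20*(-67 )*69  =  2^2*3^1*5^1 * 23^1*67^1 = 92460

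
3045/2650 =609/530 =1.15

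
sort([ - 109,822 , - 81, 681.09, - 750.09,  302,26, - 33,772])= [  -  750.09,-109, - 81, - 33,26,  302,681.09,772,822 ] 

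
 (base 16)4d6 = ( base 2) 10011010110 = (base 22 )2C6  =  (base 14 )646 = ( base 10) 1238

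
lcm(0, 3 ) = 0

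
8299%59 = 39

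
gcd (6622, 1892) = 946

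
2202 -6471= - 4269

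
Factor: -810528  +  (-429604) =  - 1240132  =  - 2^2*389^1*797^1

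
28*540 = 15120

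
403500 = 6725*60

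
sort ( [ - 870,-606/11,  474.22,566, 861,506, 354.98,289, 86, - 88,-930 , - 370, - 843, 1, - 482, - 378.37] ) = [ - 930,  -  870, - 843,  -  482,  -  378.37 , - 370,-88,  -  606/11, 1, 86,289, 354.98,  474.22, 506,566,861 ]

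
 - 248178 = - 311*798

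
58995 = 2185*27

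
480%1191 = 480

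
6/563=6/563 = 0.01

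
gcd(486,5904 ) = 18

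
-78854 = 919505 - 998359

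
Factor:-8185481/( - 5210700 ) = 2^(-2 )*3^( - 1)*5^ ( - 2)*11^( - 1) * 1579^( - 1)*8185481^1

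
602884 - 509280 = 93604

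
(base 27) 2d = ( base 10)67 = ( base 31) 25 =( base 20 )37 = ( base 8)103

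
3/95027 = 3/95027=0.00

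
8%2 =0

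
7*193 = 1351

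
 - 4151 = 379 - 4530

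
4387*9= 39483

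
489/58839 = 163/19613 = 0.01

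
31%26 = 5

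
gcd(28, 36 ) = 4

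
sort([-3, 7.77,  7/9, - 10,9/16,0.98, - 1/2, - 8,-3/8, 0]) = [ - 10, - 8,-3, - 1/2, - 3/8, 0,9/16, 7/9,0.98,7.77]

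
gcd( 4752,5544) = 792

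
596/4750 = 298/2375 = 0.13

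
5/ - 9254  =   - 1+9249/9254 = -0.00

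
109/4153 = 109/4153  =  0.03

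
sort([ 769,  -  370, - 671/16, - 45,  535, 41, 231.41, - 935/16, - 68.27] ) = [  -  370 ,-68.27, - 935/16, - 45, - 671/16, 41 , 231.41, 535, 769]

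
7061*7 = 49427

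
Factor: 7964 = 2^2*11^1*181^1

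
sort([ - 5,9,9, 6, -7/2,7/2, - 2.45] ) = [-5, - 7/2, - 2.45,7/2, 6,9,9] 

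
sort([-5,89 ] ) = [- 5, 89] 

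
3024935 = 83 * 36445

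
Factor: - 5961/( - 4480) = 2^( - 7)*3^1*5^(-1)*7^( - 1) * 1987^1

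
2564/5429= 2564/5429 = 0.47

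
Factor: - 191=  - 191^1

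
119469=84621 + 34848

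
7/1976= 7/1976 = 0.00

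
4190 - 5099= -909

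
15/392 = 15/392 = 0.04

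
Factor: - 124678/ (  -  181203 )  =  386/561 = 2^1*3^( - 1 ) * 11^(  -  1)*17^(  -  1)*193^1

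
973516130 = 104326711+869189419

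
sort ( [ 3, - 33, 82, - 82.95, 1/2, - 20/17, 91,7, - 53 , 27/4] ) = [ - 82.95 , - 53,-33,-20/17,1/2 , 3,27/4,  7,82, 91]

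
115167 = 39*2953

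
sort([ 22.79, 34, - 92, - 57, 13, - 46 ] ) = [ - 92, - 57,- 46, 13, 22.79, 34 ] 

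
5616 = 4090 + 1526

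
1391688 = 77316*18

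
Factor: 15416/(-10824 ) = -47/33 = -  3^(-1)*11^(-1 )*47^1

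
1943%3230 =1943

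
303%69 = 27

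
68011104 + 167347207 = 235358311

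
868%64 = 36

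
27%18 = 9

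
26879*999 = 26852121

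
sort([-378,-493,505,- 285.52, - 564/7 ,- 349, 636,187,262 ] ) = [ - 493, - 378, - 349, - 285.52, - 564/7,187, 262, 505 , 636]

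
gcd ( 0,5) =5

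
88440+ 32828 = 121268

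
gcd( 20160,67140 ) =180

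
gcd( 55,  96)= 1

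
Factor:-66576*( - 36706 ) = 2443738656 =2^5*3^1*19^1*73^1 * 18353^1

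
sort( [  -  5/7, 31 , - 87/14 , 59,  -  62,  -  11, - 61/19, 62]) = [  -  62, - 11 , - 87/14, - 61/19 , - 5/7, 31 , 59, 62]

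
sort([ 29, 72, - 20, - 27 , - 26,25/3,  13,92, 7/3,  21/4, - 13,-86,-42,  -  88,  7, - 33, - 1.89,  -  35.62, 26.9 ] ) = [ - 88, - 86,-42, - 35.62, - 33,  -  27, - 26,- 20 , - 13,- 1.89, 7/3,  21/4,7,  25/3,13,26.9,  29,72, 92 ] 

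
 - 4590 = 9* ( - 510 )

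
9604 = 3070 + 6534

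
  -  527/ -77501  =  527/77501 = 0.01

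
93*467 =43431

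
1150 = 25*46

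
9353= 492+8861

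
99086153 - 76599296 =22486857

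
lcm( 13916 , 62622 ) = 125244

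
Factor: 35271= 3^2*3919^1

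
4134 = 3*1378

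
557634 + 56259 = 613893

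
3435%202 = 1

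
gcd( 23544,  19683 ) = 27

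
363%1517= 363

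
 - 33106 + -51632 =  - 84738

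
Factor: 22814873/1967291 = 17^( -1 )*23^1 * 31^( - 1)*3733^(-1 ) * 991951^1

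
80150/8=40075/4 = 10018.75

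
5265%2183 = 899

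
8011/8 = 8011/8 = 1001.38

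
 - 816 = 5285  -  6101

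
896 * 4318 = 3868928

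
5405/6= 900 +5/6 = 900.83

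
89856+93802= 183658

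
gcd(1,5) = 1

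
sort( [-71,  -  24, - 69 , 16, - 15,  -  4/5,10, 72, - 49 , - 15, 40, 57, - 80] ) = [ - 80 ,- 71, - 69,  -  49, - 24,- 15, - 15, - 4/5, 10,16 , 40,57, 72 ]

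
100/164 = 25/41 = 0.61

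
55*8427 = 463485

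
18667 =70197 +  - 51530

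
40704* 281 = 11437824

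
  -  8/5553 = - 8/5553 =- 0.00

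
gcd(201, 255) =3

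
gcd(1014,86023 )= 1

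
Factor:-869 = -11^1*79^1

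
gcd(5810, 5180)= 70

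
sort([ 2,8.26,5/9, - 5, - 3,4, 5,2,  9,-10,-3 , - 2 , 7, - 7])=[ - 10,  -  7, - 5, - 3,  -  3,  -  2, 5/9 , 2,2, 4,5,7,8.26,  9 ]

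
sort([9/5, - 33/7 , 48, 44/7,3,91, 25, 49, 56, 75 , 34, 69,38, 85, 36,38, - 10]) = [-10, - 33/7, 9/5,3, 44/7, 25, 34,36, 38, 38,48, 49, 56,69,75,  85,  91]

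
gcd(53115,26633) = 1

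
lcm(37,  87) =3219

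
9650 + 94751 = 104401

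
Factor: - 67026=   -  2^1*  3^1 * 11171^1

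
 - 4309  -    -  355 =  - 3954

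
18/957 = 6/319 = 0.02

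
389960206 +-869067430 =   -  479107224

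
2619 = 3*873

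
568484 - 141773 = 426711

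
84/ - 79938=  - 14/13323 = - 0.00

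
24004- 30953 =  - 6949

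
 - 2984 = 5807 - 8791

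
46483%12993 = 7504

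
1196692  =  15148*79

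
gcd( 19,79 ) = 1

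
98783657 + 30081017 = 128864674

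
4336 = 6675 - 2339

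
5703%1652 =747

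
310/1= 310 = 310.00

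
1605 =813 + 792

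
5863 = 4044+1819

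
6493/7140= 6493/7140= 0.91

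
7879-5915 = 1964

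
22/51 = 22/51 = 0.43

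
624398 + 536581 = 1160979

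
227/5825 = 227/5825 = 0.04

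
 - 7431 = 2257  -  9688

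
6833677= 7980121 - 1146444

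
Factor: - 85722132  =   - 2^2*3^1*797^1*8963^1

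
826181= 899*919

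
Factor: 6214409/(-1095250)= - 2^( -1) * 5^(-3)*13^ ( -1)*37^1 * 53^1 * 337^( - 1)*3169^1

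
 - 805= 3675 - 4480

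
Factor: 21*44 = 2^2 * 3^1*7^1*11^1 = 924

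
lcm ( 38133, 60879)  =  3470103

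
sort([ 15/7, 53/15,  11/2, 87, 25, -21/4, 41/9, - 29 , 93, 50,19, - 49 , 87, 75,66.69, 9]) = [ - 49, - 29, - 21/4 , 15/7,53/15, 41/9, 11/2, 9, 19,25, 50, 66.69,75,87,87, 93]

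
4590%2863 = 1727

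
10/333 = 10/333 = 0.03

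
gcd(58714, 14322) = 62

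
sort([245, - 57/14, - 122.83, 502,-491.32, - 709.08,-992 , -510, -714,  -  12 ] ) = [ - 992, -714, - 709.08 , - 510, - 491.32, - 122.83 , - 12, - 57/14 , 245,  502 ]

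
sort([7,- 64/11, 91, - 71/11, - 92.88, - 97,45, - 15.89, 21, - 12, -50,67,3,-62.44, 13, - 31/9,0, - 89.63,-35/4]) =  [ - 97,-92.88, - 89.63, - 62.44, - 50, - 15.89, - 12 , - 35/4, - 71/11, - 64/11, - 31/9, 0,3, 7, 13,  21, 45, 67,91 ]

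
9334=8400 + 934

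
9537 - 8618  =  919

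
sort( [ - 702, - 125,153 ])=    [ - 702, - 125,  153 ] 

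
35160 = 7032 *5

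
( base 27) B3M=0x1FBA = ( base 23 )f83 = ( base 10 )8122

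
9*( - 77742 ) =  - 699678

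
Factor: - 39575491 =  - 39575491^1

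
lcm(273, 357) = 4641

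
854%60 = 14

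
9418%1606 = 1388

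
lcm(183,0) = 0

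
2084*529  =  1102436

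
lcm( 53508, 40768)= 856128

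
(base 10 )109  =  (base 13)85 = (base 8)155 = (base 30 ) 3j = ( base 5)414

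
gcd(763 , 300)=1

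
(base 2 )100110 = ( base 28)1A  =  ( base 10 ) 38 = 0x26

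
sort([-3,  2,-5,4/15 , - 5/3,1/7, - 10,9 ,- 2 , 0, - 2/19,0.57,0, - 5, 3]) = [ - 10,  -  5, - 5, - 3, - 2,-5/3,  -  2/19,0,  0, 1/7,4/15,0.57 , 2,3,9]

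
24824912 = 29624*838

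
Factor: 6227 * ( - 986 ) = -2^1*13^1*17^1*29^1* 479^1 = - 6139822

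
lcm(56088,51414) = 616968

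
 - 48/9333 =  - 1+3095/3111 = - 0.01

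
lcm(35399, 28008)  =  2548728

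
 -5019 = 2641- 7660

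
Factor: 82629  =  3^2*9181^1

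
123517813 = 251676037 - 128158224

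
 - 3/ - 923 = 3/923 = 0.00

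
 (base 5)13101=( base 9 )1360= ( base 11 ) 853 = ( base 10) 1026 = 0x402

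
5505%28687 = 5505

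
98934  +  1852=100786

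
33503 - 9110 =24393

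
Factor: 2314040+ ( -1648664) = 2^5*3^1*29^1*239^1 = 665376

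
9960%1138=856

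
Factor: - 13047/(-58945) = 3^1*5^( - 1)*4349^1*11789^ ( - 1) 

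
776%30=26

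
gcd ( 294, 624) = 6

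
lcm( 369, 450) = 18450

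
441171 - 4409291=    - 3968120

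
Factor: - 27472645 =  - 5^1*79^1*157^1*443^1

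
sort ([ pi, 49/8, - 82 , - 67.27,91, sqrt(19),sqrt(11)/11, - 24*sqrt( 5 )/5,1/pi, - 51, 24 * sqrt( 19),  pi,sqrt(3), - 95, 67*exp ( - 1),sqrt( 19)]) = [ - 95,- 82, - 67.27, - 51, - 24*sqrt( 5 ) /5  ,  sqrt(11)/11,1/pi, sqrt( 3 ),pi,  pi,sqrt( 19 ),sqrt( 19 ),49/8,67 * exp( - 1), 91, 24 * sqrt( 19 )]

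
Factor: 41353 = 13^1*3181^1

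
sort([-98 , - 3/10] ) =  [ - 98 , - 3/10]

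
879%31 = 11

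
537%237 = 63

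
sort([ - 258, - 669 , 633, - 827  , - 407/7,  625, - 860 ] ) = [ - 860, - 827, - 669 , - 258, -407/7, 625, 633]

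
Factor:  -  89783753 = -89783753^1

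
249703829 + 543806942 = 793510771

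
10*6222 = 62220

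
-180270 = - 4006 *45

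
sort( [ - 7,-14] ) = [  -  14, - 7] 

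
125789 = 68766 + 57023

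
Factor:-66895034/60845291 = -2^1*13^( - 1)*17^1*1967501^1*4680407^( - 1 ) 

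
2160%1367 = 793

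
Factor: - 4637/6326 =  - 2^(  -  1)*3163^(  -  1)*4637^1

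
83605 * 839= 70144595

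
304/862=152/431 = 0.35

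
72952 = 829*88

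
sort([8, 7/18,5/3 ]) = [ 7/18,5/3,  8]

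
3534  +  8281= 11815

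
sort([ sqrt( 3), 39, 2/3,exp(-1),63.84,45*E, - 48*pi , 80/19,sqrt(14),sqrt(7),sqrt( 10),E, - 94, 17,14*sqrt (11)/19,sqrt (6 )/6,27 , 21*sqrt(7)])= [ - 48 * pi,-94,  exp( - 1) , sqrt( 6) /6,2/3,  sqrt(3),14*sqrt( 11 )/19,sqrt(7),E,sqrt( 10),sqrt( 14),80/19,17,27,  39,21*sqrt( 7),63.84,45*E ] 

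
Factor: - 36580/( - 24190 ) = 2^1*31^1*41^ (-1)= 62/41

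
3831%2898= 933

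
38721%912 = 417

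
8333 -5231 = 3102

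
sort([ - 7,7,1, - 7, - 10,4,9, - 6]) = [ - 10, - 7 , - 7, - 6,1, 4, 7, 9 ] 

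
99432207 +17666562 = 117098769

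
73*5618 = 410114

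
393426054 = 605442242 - 212016188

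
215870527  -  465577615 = -249707088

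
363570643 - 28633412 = 334937231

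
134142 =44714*3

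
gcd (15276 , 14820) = 228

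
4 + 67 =71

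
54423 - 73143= - 18720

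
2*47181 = 94362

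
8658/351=74/3 = 24.67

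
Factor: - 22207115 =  - 5^1*7^1*109^1*5821^1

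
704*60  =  42240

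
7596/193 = 39 + 69/193 = 39.36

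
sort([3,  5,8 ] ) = [ 3, 5, 8 ]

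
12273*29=355917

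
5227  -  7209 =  - 1982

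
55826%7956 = 134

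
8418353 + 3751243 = 12169596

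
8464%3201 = 2062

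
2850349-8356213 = -5505864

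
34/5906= 17/2953  =  0.01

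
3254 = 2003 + 1251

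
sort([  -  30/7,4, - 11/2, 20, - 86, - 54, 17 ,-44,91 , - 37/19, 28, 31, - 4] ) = [ - 86, - 54, - 44, - 11/2,-30/7, - 4, - 37/19, 4,17,20, 28,31 , 91 ]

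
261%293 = 261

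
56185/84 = 56185/84=668.87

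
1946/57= 34 + 8/57 = 34.14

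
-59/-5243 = 59/5243=0.01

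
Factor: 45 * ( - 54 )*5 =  - 12150  =  - 2^1*3^5*5^2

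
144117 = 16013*9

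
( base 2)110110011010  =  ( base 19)9C5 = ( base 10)3482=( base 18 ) ad8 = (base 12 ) 2022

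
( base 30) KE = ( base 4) 21212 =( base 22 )15k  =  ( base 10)614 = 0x266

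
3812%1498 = 816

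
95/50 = 19/10 = 1.90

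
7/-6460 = -7/6460 = -0.00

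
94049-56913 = 37136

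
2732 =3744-1012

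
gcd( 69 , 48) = 3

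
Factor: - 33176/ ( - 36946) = 2^2 * 7^( - 2 ) * 11^1 = 44/49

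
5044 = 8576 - 3532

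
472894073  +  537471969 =1010366042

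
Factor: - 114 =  - 2^1*3^1 * 19^1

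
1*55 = 55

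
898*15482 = 13902836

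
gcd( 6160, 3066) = 14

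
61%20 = 1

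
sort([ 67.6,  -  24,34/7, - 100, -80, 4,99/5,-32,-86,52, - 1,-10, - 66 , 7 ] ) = [-100, - 86, - 80, - 66,  -  32,- 24, - 10 ,-1,4,34/7, 7,99/5,52, 67.6 ] 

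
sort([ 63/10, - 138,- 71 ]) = [ - 138, - 71 , 63/10 ] 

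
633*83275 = 52713075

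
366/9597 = 122/3199 = 0.04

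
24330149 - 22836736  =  1493413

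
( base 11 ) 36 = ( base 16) 27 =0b100111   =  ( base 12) 33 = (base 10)39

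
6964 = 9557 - 2593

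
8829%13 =2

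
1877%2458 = 1877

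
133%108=25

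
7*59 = 413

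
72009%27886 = 16237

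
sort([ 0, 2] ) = [0,2 ]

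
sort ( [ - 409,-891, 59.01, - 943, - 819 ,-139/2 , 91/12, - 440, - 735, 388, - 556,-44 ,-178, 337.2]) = [ - 943, - 891,- 819, - 735, - 556,-440,-409, - 178 , - 139/2,  -  44, 91/12 , 59.01,337.2  ,  388]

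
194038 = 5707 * 34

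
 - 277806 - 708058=-985864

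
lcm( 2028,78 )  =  2028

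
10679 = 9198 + 1481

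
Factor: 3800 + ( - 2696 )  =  2^4*3^1*23^1 = 1104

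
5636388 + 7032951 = 12669339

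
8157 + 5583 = 13740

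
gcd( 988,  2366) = 26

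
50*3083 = 154150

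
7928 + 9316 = 17244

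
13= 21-8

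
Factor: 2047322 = 2^1*23^1*  44507^1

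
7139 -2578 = 4561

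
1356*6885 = 9336060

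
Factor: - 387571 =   -  59^1 * 6569^1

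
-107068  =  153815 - 260883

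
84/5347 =84/5347 = 0.02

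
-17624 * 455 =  - 8018920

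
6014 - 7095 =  - 1081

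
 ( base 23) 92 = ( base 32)6H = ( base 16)d1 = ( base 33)6B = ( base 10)209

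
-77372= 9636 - 87008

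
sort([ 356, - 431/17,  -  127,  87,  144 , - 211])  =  [- 211, - 127, - 431/17, 87,144 , 356 ] 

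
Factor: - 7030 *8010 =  - 2^2* 3^2 * 5^2 * 19^1 * 37^1 * 89^1=   -56310300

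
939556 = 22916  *41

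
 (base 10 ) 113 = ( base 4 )1301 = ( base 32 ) 3H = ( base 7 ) 221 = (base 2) 1110001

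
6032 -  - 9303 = 15335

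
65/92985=13/18597 = 0.00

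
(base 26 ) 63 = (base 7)315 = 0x9F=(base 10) 159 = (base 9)186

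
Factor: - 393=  - 3^1*131^1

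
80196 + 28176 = 108372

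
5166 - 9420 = - 4254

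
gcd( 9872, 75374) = 2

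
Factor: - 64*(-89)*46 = 2^7*23^1*89^1=262016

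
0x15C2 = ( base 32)5E2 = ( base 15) 19b5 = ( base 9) 7568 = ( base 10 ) 5570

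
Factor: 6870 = 2^1*3^1*5^1*229^1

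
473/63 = 7  +  32/63 = 7.51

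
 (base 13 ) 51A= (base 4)31210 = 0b1101100100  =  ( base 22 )1ha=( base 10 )868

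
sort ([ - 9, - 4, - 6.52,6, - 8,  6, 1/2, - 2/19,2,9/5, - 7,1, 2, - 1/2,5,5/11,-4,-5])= [ - 9, - 8, - 7,-6.52, - 5, - 4, - 4, - 1/2,-2/19,5/11,1/2,1, 9/5, 2,2, 5, 6,6 ] 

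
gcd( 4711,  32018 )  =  7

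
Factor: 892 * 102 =90984 = 2^3*3^1*17^1*223^1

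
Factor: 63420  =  2^2*3^1*5^1*7^1 * 151^1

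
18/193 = 18/193 = 0.09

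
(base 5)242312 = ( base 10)9082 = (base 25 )ED7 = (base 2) 10001101111010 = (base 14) 344A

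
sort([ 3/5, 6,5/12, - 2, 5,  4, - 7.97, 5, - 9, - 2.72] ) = [ - 9, - 7.97, -2.72, - 2 , 5/12 , 3/5, 4, 5,5, 6]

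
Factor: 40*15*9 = 5400 = 2^3*3^3*5^2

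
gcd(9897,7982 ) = 1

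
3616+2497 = 6113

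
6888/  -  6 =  - 1148/1 = - 1148.00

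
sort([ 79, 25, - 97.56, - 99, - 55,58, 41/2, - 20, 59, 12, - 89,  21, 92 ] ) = [ - 99,-97.56, - 89, - 55,-20,12,41/2, 21 , 25, 58, 59, 79, 92 ] 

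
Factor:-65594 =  - 2^1 * 32797^1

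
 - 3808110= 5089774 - 8897884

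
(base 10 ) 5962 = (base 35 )4UC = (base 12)354a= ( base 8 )13512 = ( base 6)43334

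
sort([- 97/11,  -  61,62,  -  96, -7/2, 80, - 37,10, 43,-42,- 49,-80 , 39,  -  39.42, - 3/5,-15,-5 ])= [-96, - 80, - 61, - 49,- 42,-39.42,-37, - 15,-97/11,-5,-7/2,  -  3/5,10,39, 43,  62, 80] 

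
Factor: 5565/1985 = 1113/397= 3^1 * 7^1*53^1*397^(-1)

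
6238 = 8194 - 1956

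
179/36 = 179/36 = 4.97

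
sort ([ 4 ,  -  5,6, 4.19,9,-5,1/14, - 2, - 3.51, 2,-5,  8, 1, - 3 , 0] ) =[-5, - 5, - 5, - 3.51,-3, - 2, 0, 1/14,1,2, 4, 4.19,  6,8,9]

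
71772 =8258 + 63514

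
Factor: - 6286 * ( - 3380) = 2^3*5^1*7^1*13^2*449^1 = 21246680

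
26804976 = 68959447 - 42154471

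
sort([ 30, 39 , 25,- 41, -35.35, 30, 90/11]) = [ - 41, - 35.35, 90/11, 25, 30,30, 39 ]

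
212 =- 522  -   - 734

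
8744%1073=160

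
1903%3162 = 1903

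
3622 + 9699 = 13321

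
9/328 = 9/328=0.03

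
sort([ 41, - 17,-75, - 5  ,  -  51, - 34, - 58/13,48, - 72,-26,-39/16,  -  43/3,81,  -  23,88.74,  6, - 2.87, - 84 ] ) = [ - 84,-75,-72, - 51, - 34, -26 ,-23, - 17, - 43/3,-5, - 58/13, - 2.87 ,-39/16, 6 , 41, 48,81, 88.74]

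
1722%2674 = 1722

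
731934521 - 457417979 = 274516542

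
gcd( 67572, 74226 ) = 6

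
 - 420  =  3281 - 3701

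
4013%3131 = 882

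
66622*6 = 399732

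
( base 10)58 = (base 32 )1q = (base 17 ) 37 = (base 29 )20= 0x3a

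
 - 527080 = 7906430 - 8433510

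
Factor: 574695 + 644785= 2^3*5^1*43^1*709^1 = 1219480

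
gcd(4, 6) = 2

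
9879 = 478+9401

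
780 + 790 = 1570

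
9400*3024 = 28425600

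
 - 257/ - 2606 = 257/2606 = 0.10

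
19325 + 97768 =117093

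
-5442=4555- 9997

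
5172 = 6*862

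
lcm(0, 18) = 0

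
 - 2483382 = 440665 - 2924047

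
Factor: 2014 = 2^1 * 19^1*53^1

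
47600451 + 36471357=84071808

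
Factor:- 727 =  - 727^1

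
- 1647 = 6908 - 8555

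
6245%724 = 453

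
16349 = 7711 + 8638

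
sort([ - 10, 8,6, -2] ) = [ - 10, -2, 6, 8 ]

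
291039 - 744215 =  - 453176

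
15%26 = 15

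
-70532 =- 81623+11091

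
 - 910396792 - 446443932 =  - 1356840724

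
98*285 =27930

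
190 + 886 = 1076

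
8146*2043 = 16642278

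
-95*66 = -6270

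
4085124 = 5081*804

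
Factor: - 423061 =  - 423061^1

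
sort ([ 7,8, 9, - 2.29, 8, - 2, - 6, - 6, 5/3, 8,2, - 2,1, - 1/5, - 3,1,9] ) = [ - 6,-6 , - 3, - 2.29, - 2, - 2, - 1/5, 1 , 1,5/3, 2 , 7 , 8 , 8, 8 , 9, 9 ]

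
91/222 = 91/222 = 0.41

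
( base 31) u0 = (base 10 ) 930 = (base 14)4A6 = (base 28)156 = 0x3a2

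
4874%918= 284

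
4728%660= 108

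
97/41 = 97/41 = 2.37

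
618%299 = 20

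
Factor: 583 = 11^1*53^1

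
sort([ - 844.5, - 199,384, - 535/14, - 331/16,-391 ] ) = [ -844.5,- 391,- 199, - 535/14, - 331/16,384 ]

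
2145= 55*39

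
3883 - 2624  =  1259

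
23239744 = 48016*484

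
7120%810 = 640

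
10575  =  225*47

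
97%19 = 2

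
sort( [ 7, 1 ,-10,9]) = [ - 10, 1,7,9]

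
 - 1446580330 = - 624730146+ - 821850184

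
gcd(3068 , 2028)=52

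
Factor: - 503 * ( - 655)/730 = 2^( - 1)* 73^(-1 )*131^1*503^1 = 65893/146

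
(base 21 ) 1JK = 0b1101011100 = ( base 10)860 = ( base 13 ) 512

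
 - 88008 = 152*( - 579 )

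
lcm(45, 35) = 315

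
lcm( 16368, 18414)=147312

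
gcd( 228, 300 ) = 12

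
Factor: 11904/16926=64/91 = 2^6 *7^(  -  1)*13^( - 1 ) 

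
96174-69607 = 26567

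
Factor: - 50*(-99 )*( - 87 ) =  - 2^1*3^3*5^2*11^1*29^1 = - 430650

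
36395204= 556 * 65459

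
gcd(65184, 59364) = 1164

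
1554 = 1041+513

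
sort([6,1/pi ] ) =[1/pi , 6]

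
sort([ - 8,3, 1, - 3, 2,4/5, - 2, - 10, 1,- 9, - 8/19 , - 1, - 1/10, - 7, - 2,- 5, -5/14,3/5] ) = [ - 10, - 9, - 8, - 7,- 5,- 3 , - 2, -2, - 1, - 8/19, - 5/14, - 1/10,3/5,4/5,1,1,2,3] 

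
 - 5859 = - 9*651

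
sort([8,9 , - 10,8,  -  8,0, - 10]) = [ - 10, - 10, - 8,0,8,8,9]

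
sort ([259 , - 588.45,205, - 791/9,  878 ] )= [ - 588.45,  -  791/9 , 205,259,878] 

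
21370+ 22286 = 43656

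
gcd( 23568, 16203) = 1473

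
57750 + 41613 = 99363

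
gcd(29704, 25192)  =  376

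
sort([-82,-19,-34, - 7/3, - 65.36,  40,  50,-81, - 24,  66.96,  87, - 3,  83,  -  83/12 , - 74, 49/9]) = [ - 82, - 81, - 74, - 65.36 , - 34, - 24,- 19, - 83/12, - 3,-7/3,49/9,40,50,  66.96, 83,  87]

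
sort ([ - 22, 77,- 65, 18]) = [ - 65, - 22,18,77] 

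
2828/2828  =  1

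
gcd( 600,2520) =120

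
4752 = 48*99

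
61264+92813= 154077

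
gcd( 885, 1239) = 177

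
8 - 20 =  - 12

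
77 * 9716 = 748132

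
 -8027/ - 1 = 8027/1 = 8027.00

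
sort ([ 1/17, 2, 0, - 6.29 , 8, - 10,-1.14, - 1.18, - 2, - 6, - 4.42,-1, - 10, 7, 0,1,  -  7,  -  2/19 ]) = [ - 10, - 10, -7,-6.29, - 6, - 4.42,- 2, - 1.18, - 1.14, - 1,-2/19, 0,  0, 1/17,1,2,7, 8] 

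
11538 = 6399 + 5139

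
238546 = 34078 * 7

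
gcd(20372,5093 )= 5093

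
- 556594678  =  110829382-667424060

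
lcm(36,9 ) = 36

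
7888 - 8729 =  - 841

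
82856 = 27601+55255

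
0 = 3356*0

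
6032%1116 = 452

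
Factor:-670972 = -2^2*43^1*47^1 * 83^1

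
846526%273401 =26323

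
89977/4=89977/4 = 22494.25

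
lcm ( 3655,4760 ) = 204680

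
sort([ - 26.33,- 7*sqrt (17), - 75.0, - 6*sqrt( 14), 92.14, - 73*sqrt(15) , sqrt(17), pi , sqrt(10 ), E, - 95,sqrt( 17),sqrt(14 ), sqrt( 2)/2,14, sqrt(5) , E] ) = [ - 73 * sqrt(15)  ,  -  95, - 75.0, - 7*sqrt( 17 ), - 26.33, - 6*sqrt( 14) , sqrt(2)/2,sqrt(5) , E,  E,pi , sqrt( 10) , sqrt( 14), sqrt( 17),sqrt( 17) , 14,  92.14 ]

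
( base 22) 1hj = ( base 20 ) 23H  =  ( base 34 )pr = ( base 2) 1101101101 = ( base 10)877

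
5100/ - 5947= -5100/5947 = -0.86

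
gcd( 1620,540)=540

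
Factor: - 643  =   - 643^1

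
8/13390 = 4/6695 = 0.00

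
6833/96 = 71 + 17/96  =  71.18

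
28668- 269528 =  - 240860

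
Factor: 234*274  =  64116= 2^2 * 3^2*13^1*137^1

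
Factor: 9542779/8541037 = 156439/140017 = 73^1*163^( - 1 )*859^(-1)*2143^1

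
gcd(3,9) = 3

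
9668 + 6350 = 16018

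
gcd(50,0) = 50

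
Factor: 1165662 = 2^1*  3^2 * 31^1* 2089^1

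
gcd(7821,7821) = 7821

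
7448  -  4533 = 2915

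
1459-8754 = -7295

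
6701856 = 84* 79784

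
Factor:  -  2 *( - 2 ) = 4 = 2^2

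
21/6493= 21/6493 = 0.00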